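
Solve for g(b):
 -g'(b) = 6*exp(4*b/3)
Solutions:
 g(b) = C1 - 9*exp(4*b/3)/2


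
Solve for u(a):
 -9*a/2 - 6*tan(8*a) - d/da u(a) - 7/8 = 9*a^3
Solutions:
 u(a) = C1 - 9*a^4/4 - 9*a^2/4 - 7*a/8 + 3*log(cos(8*a))/4


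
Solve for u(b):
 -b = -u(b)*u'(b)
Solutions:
 u(b) = -sqrt(C1 + b^2)
 u(b) = sqrt(C1 + b^2)


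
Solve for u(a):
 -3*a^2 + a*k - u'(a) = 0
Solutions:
 u(a) = C1 - a^3 + a^2*k/2


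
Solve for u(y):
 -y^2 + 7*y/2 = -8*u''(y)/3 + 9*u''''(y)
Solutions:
 u(y) = C1 + C2*y + C3*exp(-2*sqrt(6)*y/9) + C4*exp(2*sqrt(6)*y/9) + y^4/32 - 7*y^3/32 + 81*y^2/64


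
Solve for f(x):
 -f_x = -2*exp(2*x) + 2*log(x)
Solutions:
 f(x) = C1 - 2*x*log(x) + 2*x + exp(2*x)


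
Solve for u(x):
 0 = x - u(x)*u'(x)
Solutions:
 u(x) = -sqrt(C1 + x^2)
 u(x) = sqrt(C1 + x^2)


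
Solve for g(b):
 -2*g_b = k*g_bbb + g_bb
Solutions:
 g(b) = C1 + C2*exp(b*(sqrt(1 - 8*k) - 1)/(2*k)) + C3*exp(-b*(sqrt(1 - 8*k) + 1)/(2*k))


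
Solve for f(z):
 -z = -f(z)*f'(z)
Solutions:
 f(z) = -sqrt(C1 + z^2)
 f(z) = sqrt(C1 + z^2)


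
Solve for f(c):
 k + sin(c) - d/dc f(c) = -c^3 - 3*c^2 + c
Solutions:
 f(c) = C1 + c^4/4 + c^3 - c^2/2 + c*k - cos(c)


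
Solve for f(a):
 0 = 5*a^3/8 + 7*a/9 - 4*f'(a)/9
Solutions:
 f(a) = C1 + 45*a^4/128 + 7*a^2/8


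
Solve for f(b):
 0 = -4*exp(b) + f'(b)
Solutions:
 f(b) = C1 + 4*exp(b)


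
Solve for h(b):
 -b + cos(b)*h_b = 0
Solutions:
 h(b) = C1 + Integral(b/cos(b), b)


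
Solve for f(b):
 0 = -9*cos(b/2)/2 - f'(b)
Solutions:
 f(b) = C1 - 9*sin(b/2)


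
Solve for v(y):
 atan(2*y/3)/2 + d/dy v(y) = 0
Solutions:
 v(y) = C1 - y*atan(2*y/3)/2 + 3*log(4*y^2 + 9)/8


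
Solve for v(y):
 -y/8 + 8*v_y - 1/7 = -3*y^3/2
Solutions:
 v(y) = C1 - 3*y^4/64 + y^2/128 + y/56


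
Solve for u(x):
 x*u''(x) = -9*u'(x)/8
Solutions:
 u(x) = C1 + C2/x^(1/8)


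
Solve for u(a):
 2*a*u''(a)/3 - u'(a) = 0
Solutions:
 u(a) = C1 + C2*a^(5/2)


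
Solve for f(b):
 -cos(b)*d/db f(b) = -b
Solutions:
 f(b) = C1 + Integral(b/cos(b), b)


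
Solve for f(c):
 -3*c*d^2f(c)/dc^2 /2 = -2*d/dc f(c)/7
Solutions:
 f(c) = C1 + C2*c^(25/21)


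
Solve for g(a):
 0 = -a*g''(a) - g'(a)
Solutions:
 g(a) = C1 + C2*log(a)


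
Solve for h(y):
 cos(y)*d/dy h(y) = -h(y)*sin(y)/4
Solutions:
 h(y) = C1*cos(y)^(1/4)


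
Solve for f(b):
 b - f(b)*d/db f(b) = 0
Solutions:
 f(b) = -sqrt(C1 + b^2)
 f(b) = sqrt(C1 + b^2)


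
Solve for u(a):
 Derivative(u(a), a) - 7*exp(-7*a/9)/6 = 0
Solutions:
 u(a) = C1 - 3*exp(-7*a/9)/2


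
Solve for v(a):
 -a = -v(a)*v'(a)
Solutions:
 v(a) = -sqrt(C1 + a^2)
 v(a) = sqrt(C1 + a^2)


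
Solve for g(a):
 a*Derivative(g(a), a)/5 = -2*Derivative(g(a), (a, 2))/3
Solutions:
 g(a) = C1 + C2*erf(sqrt(15)*a/10)


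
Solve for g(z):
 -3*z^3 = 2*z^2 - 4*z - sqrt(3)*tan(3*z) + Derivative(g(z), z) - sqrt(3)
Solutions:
 g(z) = C1 - 3*z^4/4 - 2*z^3/3 + 2*z^2 + sqrt(3)*z - sqrt(3)*log(cos(3*z))/3


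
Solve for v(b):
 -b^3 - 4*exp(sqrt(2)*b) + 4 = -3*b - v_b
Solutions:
 v(b) = C1 + b^4/4 - 3*b^2/2 - 4*b + 2*sqrt(2)*exp(sqrt(2)*b)


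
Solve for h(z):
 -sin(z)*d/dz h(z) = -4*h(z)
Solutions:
 h(z) = C1*(cos(z)^2 - 2*cos(z) + 1)/(cos(z)^2 + 2*cos(z) + 1)


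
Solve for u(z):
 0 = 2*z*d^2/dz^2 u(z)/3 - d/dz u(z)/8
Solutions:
 u(z) = C1 + C2*z^(19/16)


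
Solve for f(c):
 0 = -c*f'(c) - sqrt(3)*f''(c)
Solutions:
 f(c) = C1 + C2*erf(sqrt(2)*3^(3/4)*c/6)


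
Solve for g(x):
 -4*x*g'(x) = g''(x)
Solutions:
 g(x) = C1 + C2*erf(sqrt(2)*x)


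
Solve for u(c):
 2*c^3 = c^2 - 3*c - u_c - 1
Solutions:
 u(c) = C1 - c^4/2 + c^3/3 - 3*c^2/2 - c


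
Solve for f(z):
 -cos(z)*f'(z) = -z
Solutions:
 f(z) = C1 + Integral(z/cos(z), z)


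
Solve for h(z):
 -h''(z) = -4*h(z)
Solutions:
 h(z) = C1*exp(-2*z) + C2*exp(2*z)


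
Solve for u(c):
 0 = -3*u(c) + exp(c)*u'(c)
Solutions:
 u(c) = C1*exp(-3*exp(-c))


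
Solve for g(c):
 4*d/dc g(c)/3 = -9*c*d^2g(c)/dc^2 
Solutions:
 g(c) = C1 + C2*c^(23/27)


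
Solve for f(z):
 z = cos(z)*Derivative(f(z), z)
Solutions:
 f(z) = C1 + Integral(z/cos(z), z)


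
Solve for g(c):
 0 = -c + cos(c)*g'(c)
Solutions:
 g(c) = C1 + Integral(c/cos(c), c)


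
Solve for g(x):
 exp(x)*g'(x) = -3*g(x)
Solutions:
 g(x) = C1*exp(3*exp(-x))


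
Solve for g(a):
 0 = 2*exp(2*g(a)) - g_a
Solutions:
 g(a) = log(-sqrt(-1/(C1 + 2*a))) - log(2)/2
 g(a) = log(-1/(C1 + 2*a))/2 - log(2)/2


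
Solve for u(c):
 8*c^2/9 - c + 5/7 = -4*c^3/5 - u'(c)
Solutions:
 u(c) = C1 - c^4/5 - 8*c^3/27 + c^2/2 - 5*c/7


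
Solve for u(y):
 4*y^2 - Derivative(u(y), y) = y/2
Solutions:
 u(y) = C1 + 4*y^3/3 - y^2/4


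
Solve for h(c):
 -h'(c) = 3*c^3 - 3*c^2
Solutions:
 h(c) = C1 - 3*c^4/4 + c^3


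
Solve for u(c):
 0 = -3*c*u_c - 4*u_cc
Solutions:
 u(c) = C1 + C2*erf(sqrt(6)*c/4)


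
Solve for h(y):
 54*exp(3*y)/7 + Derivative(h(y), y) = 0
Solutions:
 h(y) = C1 - 18*exp(3*y)/7


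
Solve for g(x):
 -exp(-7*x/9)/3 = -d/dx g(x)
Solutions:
 g(x) = C1 - 3*exp(-7*x/9)/7


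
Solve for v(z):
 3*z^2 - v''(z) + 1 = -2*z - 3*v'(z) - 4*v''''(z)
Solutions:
 v(z) = C1 + C4*exp(-z) - z^3/3 - 2*z^2/3 - 7*z/9 + (C2*sin(sqrt(2)*z/2) + C3*cos(sqrt(2)*z/2))*exp(z/2)


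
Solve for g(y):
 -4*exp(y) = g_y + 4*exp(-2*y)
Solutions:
 g(y) = C1 - 4*exp(y) + 2*exp(-2*y)


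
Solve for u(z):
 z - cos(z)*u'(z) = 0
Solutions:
 u(z) = C1 + Integral(z/cos(z), z)


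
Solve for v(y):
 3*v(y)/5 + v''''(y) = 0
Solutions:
 v(y) = (C1*sin(sqrt(2)*3^(1/4)*5^(3/4)*y/10) + C2*cos(sqrt(2)*3^(1/4)*5^(3/4)*y/10))*exp(-sqrt(2)*3^(1/4)*5^(3/4)*y/10) + (C3*sin(sqrt(2)*3^(1/4)*5^(3/4)*y/10) + C4*cos(sqrt(2)*3^(1/4)*5^(3/4)*y/10))*exp(sqrt(2)*3^(1/4)*5^(3/4)*y/10)


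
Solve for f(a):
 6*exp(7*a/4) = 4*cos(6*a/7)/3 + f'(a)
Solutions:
 f(a) = C1 + 24*exp(7*a/4)/7 - 14*sin(6*a/7)/9


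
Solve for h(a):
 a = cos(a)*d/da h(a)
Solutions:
 h(a) = C1 + Integral(a/cos(a), a)


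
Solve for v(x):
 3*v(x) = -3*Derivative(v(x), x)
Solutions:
 v(x) = C1*exp(-x)


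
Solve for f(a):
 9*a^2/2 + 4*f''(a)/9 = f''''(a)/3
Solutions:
 f(a) = C1 + C2*a + C3*exp(-2*sqrt(3)*a/3) + C4*exp(2*sqrt(3)*a/3) - 27*a^4/32 - 243*a^2/32


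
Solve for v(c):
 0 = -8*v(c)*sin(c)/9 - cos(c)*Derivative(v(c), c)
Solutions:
 v(c) = C1*cos(c)^(8/9)


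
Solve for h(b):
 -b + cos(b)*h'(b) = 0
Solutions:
 h(b) = C1 + Integral(b/cos(b), b)


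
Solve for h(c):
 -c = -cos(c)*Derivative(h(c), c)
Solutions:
 h(c) = C1 + Integral(c/cos(c), c)


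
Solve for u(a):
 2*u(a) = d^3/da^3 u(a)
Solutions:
 u(a) = C3*exp(2^(1/3)*a) + (C1*sin(2^(1/3)*sqrt(3)*a/2) + C2*cos(2^(1/3)*sqrt(3)*a/2))*exp(-2^(1/3)*a/2)


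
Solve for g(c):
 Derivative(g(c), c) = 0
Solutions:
 g(c) = C1


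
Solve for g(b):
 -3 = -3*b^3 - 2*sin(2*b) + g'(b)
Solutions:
 g(b) = C1 + 3*b^4/4 - 3*b - cos(2*b)


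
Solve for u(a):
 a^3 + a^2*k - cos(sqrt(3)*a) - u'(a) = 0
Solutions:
 u(a) = C1 + a^4/4 + a^3*k/3 - sqrt(3)*sin(sqrt(3)*a)/3


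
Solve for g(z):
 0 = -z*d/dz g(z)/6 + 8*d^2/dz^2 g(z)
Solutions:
 g(z) = C1 + C2*erfi(sqrt(6)*z/24)


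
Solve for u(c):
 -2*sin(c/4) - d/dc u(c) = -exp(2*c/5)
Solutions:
 u(c) = C1 + 5*exp(2*c/5)/2 + 8*cos(c/4)


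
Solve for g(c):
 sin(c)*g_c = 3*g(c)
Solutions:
 g(c) = C1*(cos(c) - 1)^(3/2)/(cos(c) + 1)^(3/2)


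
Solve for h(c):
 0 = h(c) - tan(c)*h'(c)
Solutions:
 h(c) = C1*sin(c)


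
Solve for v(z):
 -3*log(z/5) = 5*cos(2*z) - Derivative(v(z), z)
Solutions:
 v(z) = C1 + 3*z*log(z) - 3*z*log(5) - 3*z + 5*sin(2*z)/2


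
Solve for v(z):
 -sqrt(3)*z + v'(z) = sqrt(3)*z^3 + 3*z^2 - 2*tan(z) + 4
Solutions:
 v(z) = C1 + sqrt(3)*z^4/4 + z^3 + sqrt(3)*z^2/2 + 4*z + 2*log(cos(z))


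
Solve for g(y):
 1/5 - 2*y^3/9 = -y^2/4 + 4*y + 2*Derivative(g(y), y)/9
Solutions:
 g(y) = C1 - y^4/4 + 3*y^3/8 - 9*y^2 + 9*y/10


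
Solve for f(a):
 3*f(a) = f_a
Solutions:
 f(a) = C1*exp(3*a)


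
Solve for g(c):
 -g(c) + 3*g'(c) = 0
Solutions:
 g(c) = C1*exp(c/3)


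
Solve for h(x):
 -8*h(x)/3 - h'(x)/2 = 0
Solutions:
 h(x) = C1*exp(-16*x/3)


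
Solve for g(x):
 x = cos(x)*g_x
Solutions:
 g(x) = C1 + Integral(x/cos(x), x)


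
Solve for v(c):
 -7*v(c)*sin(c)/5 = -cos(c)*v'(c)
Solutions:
 v(c) = C1/cos(c)^(7/5)


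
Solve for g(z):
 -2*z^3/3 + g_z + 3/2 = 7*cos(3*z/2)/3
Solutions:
 g(z) = C1 + z^4/6 - 3*z/2 + 14*sin(3*z/2)/9


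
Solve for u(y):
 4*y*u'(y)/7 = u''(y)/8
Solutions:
 u(y) = C1 + C2*erfi(4*sqrt(7)*y/7)


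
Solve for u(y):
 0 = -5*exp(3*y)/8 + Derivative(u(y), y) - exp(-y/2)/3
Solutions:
 u(y) = C1 + 5*exp(3*y)/24 - 2*exp(-y/2)/3


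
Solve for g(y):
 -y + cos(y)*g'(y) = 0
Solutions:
 g(y) = C1 + Integral(y/cos(y), y)


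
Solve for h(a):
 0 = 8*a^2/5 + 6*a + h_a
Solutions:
 h(a) = C1 - 8*a^3/15 - 3*a^2


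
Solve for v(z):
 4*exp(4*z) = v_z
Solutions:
 v(z) = C1 + exp(4*z)


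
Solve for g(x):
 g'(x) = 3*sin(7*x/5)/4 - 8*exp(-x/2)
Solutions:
 g(x) = C1 - 15*cos(7*x/5)/28 + 16*exp(-x/2)


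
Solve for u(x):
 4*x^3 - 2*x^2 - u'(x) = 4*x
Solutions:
 u(x) = C1 + x^4 - 2*x^3/3 - 2*x^2


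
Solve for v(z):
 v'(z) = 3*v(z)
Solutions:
 v(z) = C1*exp(3*z)


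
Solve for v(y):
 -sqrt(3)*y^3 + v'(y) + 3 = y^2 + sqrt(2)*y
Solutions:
 v(y) = C1 + sqrt(3)*y^4/4 + y^3/3 + sqrt(2)*y^2/2 - 3*y


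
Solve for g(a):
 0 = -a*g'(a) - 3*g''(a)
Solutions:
 g(a) = C1 + C2*erf(sqrt(6)*a/6)


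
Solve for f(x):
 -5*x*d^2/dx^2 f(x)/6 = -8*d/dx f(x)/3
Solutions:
 f(x) = C1 + C2*x^(21/5)


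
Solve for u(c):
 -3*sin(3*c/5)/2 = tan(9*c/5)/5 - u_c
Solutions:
 u(c) = C1 - log(cos(9*c/5))/9 - 5*cos(3*c/5)/2


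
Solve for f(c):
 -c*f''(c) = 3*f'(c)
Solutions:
 f(c) = C1 + C2/c^2


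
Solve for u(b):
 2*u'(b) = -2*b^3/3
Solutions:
 u(b) = C1 - b^4/12


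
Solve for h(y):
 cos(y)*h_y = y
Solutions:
 h(y) = C1 + Integral(y/cos(y), y)


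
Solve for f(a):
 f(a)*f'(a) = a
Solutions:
 f(a) = -sqrt(C1 + a^2)
 f(a) = sqrt(C1 + a^2)


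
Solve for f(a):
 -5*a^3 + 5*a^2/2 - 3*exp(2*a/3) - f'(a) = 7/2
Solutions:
 f(a) = C1 - 5*a^4/4 + 5*a^3/6 - 7*a/2 - 9*exp(2*a/3)/2


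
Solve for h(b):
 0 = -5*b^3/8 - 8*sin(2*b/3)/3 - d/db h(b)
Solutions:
 h(b) = C1 - 5*b^4/32 + 4*cos(2*b/3)


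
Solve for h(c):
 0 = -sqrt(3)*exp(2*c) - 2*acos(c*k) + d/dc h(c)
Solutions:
 h(c) = C1 + 2*Piecewise((c*acos(c*k) - sqrt(-c^2*k^2 + 1)/k, Ne(k, 0)), (pi*c/2, True)) + sqrt(3)*exp(2*c)/2


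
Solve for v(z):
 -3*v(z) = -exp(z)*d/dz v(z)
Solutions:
 v(z) = C1*exp(-3*exp(-z))


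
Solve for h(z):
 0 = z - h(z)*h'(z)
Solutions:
 h(z) = -sqrt(C1 + z^2)
 h(z) = sqrt(C1 + z^2)


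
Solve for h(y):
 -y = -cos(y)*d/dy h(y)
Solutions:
 h(y) = C1 + Integral(y/cos(y), y)


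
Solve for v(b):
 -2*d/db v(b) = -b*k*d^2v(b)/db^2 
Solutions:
 v(b) = C1 + b^(((re(k) + 2)*re(k) + im(k)^2)/(re(k)^2 + im(k)^2))*(C2*sin(2*log(b)*Abs(im(k))/(re(k)^2 + im(k)^2)) + C3*cos(2*log(b)*im(k)/(re(k)^2 + im(k)^2)))


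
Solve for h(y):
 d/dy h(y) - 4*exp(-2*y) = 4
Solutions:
 h(y) = C1 + 4*y - 2*exp(-2*y)


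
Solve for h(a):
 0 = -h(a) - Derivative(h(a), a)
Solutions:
 h(a) = C1*exp(-a)


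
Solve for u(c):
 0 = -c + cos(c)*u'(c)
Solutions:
 u(c) = C1 + Integral(c/cos(c), c)


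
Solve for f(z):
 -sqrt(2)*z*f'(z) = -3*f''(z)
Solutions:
 f(z) = C1 + C2*erfi(2^(3/4)*sqrt(3)*z/6)


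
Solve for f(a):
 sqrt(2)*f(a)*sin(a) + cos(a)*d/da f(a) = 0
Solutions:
 f(a) = C1*cos(a)^(sqrt(2))


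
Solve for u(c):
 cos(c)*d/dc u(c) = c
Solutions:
 u(c) = C1 + Integral(c/cos(c), c)


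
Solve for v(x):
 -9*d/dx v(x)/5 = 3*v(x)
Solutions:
 v(x) = C1*exp(-5*x/3)


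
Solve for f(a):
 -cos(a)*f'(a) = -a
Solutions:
 f(a) = C1 + Integral(a/cos(a), a)


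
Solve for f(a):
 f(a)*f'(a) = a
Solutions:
 f(a) = -sqrt(C1 + a^2)
 f(a) = sqrt(C1 + a^2)


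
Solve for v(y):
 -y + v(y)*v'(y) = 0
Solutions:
 v(y) = -sqrt(C1 + y^2)
 v(y) = sqrt(C1 + y^2)


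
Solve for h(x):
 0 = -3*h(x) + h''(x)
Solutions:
 h(x) = C1*exp(-sqrt(3)*x) + C2*exp(sqrt(3)*x)


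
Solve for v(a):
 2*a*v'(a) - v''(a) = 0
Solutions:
 v(a) = C1 + C2*erfi(a)


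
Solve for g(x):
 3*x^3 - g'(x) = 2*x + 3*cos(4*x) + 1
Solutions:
 g(x) = C1 + 3*x^4/4 - x^2 - x - 3*sin(4*x)/4


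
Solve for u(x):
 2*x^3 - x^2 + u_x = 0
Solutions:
 u(x) = C1 - x^4/2 + x^3/3


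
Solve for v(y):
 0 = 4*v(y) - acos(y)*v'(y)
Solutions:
 v(y) = C1*exp(4*Integral(1/acos(y), y))


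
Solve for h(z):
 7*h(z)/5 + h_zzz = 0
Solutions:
 h(z) = C3*exp(-5^(2/3)*7^(1/3)*z/5) + (C1*sin(sqrt(3)*5^(2/3)*7^(1/3)*z/10) + C2*cos(sqrt(3)*5^(2/3)*7^(1/3)*z/10))*exp(5^(2/3)*7^(1/3)*z/10)


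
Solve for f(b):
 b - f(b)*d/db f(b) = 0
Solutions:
 f(b) = -sqrt(C1 + b^2)
 f(b) = sqrt(C1 + b^2)


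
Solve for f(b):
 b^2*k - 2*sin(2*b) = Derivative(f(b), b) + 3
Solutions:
 f(b) = C1 + b^3*k/3 - 3*b + cos(2*b)


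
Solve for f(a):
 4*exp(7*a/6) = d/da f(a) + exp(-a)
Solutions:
 f(a) = C1 + 24*exp(7*a/6)/7 + exp(-a)


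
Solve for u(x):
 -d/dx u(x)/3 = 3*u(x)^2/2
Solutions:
 u(x) = 2/(C1 + 9*x)


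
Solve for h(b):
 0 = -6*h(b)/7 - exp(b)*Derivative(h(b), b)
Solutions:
 h(b) = C1*exp(6*exp(-b)/7)


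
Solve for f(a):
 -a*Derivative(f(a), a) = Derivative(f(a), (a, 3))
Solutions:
 f(a) = C1 + Integral(C2*airyai(-a) + C3*airybi(-a), a)


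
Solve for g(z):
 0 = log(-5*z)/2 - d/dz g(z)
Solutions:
 g(z) = C1 + z*log(-z)/2 + z*(-1 + log(5))/2


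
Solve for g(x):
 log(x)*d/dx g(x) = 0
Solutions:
 g(x) = C1


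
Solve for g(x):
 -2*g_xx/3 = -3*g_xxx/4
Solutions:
 g(x) = C1 + C2*x + C3*exp(8*x/9)


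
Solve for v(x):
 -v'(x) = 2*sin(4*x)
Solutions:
 v(x) = C1 + cos(4*x)/2


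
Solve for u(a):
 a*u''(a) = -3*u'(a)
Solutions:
 u(a) = C1 + C2/a^2


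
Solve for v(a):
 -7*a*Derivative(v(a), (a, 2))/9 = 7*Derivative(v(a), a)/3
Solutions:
 v(a) = C1 + C2/a^2


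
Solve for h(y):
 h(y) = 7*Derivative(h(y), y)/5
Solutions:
 h(y) = C1*exp(5*y/7)


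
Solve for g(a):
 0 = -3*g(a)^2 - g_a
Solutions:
 g(a) = 1/(C1 + 3*a)


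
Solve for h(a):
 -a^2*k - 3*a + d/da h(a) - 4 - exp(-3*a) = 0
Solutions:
 h(a) = C1 + a^3*k/3 + 3*a^2/2 + 4*a - exp(-3*a)/3


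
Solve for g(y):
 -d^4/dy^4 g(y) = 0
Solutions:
 g(y) = C1 + C2*y + C3*y^2 + C4*y^3


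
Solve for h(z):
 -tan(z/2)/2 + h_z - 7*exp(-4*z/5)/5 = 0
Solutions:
 h(z) = C1 + log(tan(z/2)^2 + 1)/2 - 7*exp(-4*z/5)/4


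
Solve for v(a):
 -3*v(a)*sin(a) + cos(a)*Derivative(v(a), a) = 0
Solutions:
 v(a) = C1/cos(a)^3


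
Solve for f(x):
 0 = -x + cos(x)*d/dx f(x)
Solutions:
 f(x) = C1 + Integral(x/cos(x), x)


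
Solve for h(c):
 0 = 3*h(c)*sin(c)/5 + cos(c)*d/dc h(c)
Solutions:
 h(c) = C1*cos(c)^(3/5)


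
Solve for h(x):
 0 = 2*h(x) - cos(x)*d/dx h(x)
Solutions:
 h(x) = C1*(sin(x) + 1)/(sin(x) - 1)


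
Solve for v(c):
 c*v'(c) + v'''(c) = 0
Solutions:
 v(c) = C1 + Integral(C2*airyai(-c) + C3*airybi(-c), c)


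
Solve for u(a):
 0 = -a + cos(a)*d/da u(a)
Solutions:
 u(a) = C1 + Integral(a/cos(a), a)


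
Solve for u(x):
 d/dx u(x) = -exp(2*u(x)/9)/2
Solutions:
 u(x) = 9*log(-sqrt(-1/(C1 - x))) + 9*log(3)
 u(x) = 9*log(-1/(C1 - x))/2 + 9*log(3)


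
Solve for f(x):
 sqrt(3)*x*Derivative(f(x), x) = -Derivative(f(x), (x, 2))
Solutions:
 f(x) = C1 + C2*erf(sqrt(2)*3^(1/4)*x/2)


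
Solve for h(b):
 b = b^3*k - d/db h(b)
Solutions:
 h(b) = C1 + b^4*k/4 - b^2/2


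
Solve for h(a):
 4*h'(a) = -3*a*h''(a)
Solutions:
 h(a) = C1 + C2/a^(1/3)


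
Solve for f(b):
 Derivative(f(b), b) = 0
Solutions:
 f(b) = C1


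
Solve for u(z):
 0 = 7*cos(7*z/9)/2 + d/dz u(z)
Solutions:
 u(z) = C1 - 9*sin(7*z/9)/2


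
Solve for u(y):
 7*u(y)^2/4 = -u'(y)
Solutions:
 u(y) = 4/(C1 + 7*y)


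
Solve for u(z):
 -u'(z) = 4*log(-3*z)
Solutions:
 u(z) = C1 - 4*z*log(-z) + 4*z*(1 - log(3))


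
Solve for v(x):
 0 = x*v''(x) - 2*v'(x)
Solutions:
 v(x) = C1 + C2*x^3


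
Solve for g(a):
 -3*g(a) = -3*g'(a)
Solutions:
 g(a) = C1*exp(a)


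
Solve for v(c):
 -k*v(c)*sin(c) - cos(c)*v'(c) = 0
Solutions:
 v(c) = C1*exp(k*log(cos(c)))


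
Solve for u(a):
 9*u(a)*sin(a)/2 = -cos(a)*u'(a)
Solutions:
 u(a) = C1*cos(a)^(9/2)


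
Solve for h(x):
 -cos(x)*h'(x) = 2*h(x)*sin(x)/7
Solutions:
 h(x) = C1*cos(x)^(2/7)


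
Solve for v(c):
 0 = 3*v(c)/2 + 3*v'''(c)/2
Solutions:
 v(c) = C3*exp(-c) + (C1*sin(sqrt(3)*c/2) + C2*cos(sqrt(3)*c/2))*exp(c/2)


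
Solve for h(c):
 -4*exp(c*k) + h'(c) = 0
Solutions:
 h(c) = C1 + 4*exp(c*k)/k


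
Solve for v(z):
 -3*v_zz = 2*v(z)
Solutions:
 v(z) = C1*sin(sqrt(6)*z/3) + C2*cos(sqrt(6)*z/3)


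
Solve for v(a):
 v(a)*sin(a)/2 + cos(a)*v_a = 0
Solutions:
 v(a) = C1*sqrt(cos(a))


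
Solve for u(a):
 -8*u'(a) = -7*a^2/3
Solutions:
 u(a) = C1 + 7*a^3/72


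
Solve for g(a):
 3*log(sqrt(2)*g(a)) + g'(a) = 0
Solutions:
 2*Integral(1/(2*log(_y) + log(2)), (_y, g(a)))/3 = C1 - a


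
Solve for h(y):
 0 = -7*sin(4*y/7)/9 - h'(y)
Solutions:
 h(y) = C1 + 49*cos(4*y/7)/36


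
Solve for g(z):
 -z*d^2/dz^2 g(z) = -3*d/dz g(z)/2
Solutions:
 g(z) = C1 + C2*z^(5/2)


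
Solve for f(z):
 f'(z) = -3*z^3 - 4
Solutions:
 f(z) = C1 - 3*z^4/4 - 4*z


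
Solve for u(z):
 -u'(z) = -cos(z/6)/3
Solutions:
 u(z) = C1 + 2*sin(z/6)


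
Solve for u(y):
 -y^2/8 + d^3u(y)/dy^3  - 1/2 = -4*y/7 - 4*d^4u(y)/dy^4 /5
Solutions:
 u(y) = C1 + C2*y + C3*y^2 + C4*exp(-5*y/4) + y^5/480 - 9*y^4/280 + 391*y^3/2100


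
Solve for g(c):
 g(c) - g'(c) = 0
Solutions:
 g(c) = C1*exp(c)


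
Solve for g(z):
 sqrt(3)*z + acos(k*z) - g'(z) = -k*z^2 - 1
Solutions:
 g(z) = C1 + k*z^3/3 + sqrt(3)*z^2/2 + z + Piecewise((z*acos(k*z) - sqrt(-k^2*z^2 + 1)/k, Ne(k, 0)), (pi*z/2, True))


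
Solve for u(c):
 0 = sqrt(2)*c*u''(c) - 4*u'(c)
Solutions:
 u(c) = C1 + C2*c^(1 + 2*sqrt(2))


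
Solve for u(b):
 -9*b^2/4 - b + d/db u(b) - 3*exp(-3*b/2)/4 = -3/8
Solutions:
 u(b) = C1 + 3*b^3/4 + b^2/2 - 3*b/8 - exp(-3*b/2)/2


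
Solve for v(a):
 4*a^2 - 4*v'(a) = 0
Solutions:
 v(a) = C1 + a^3/3


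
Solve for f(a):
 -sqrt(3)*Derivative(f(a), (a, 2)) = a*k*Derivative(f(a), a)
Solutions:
 f(a) = Piecewise((-sqrt(2)*3^(1/4)*sqrt(pi)*C1*erf(sqrt(2)*3^(3/4)*a*sqrt(k)/6)/(2*sqrt(k)) - C2, (k > 0) | (k < 0)), (-C1*a - C2, True))


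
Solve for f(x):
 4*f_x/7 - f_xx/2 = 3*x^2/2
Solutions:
 f(x) = C1 + C2*exp(8*x/7) + 7*x^3/8 + 147*x^2/64 + 1029*x/256


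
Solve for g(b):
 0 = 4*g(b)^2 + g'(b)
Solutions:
 g(b) = 1/(C1 + 4*b)


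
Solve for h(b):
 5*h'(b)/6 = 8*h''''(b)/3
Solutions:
 h(b) = C1 + C4*exp(2^(2/3)*5^(1/3)*b/4) + (C2*sin(2^(2/3)*sqrt(3)*5^(1/3)*b/8) + C3*cos(2^(2/3)*sqrt(3)*5^(1/3)*b/8))*exp(-2^(2/3)*5^(1/3)*b/8)


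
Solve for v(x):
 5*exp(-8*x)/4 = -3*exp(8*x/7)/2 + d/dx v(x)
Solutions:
 v(x) = C1 + 21*exp(8*x/7)/16 - 5*exp(-8*x)/32


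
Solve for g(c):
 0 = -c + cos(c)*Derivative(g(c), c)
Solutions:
 g(c) = C1 + Integral(c/cos(c), c)


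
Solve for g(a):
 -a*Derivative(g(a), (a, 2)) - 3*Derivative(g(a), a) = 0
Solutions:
 g(a) = C1 + C2/a^2


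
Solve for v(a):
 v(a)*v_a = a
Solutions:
 v(a) = -sqrt(C1 + a^2)
 v(a) = sqrt(C1 + a^2)


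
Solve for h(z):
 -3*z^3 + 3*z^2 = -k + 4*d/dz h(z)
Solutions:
 h(z) = C1 + k*z/4 - 3*z^4/16 + z^3/4


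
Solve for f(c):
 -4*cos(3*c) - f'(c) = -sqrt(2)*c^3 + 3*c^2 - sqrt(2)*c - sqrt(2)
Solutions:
 f(c) = C1 + sqrt(2)*c^4/4 - c^3 + sqrt(2)*c^2/2 + sqrt(2)*c - 4*sin(3*c)/3


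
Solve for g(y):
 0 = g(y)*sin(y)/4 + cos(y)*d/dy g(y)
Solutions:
 g(y) = C1*cos(y)^(1/4)


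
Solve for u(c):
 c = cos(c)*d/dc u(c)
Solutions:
 u(c) = C1 + Integral(c/cos(c), c)


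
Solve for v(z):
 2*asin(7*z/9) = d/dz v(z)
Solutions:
 v(z) = C1 + 2*z*asin(7*z/9) + 2*sqrt(81 - 49*z^2)/7


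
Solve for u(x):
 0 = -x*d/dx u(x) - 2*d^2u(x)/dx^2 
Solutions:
 u(x) = C1 + C2*erf(x/2)


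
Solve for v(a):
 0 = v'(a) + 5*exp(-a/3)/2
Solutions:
 v(a) = C1 + 15*exp(-a/3)/2


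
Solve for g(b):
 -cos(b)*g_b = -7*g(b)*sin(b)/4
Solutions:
 g(b) = C1/cos(b)^(7/4)


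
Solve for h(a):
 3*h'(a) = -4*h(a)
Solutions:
 h(a) = C1*exp(-4*a/3)


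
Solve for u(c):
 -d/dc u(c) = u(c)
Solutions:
 u(c) = C1*exp(-c)


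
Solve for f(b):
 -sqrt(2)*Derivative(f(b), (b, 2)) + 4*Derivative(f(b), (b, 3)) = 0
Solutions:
 f(b) = C1 + C2*b + C3*exp(sqrt(2)*b/4)


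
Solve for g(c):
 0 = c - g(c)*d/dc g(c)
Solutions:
 g(c) = -sqrt(C1 + c^2)
 g(c) = sqrt(C1 + c^2)


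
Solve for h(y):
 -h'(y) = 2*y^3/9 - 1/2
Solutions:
 h(y) = C1 - y^4/18 + y/2


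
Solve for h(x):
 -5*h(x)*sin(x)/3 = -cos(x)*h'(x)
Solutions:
 h(x) = C1/cos(x)^(5/3)


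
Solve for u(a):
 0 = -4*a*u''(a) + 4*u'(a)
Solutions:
 u(a) = C1 + C2*a^2


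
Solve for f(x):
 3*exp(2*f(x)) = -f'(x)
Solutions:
 f(x) = log(-sqrt(-1/(C1 - 3*x))) - log(2)/2
 f(x) = log(-1/(C1 - 3*x))/2 - log(2)/2


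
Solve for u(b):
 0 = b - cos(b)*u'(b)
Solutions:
 u(b) = C1 + Integral(b/cos(b), b)


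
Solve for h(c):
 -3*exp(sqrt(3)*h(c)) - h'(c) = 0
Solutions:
 h(c) = sqrt(3)*(2*log(1/(C1 + 3*c)) - log(3))/6


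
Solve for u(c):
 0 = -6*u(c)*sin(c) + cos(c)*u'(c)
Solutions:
 u(c) = C1/cos(c)^6


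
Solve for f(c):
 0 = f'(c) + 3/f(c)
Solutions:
 f(c) = -sqrt(C1 - 6*c)
 f(c) = sqrt(C1 - 6*c)


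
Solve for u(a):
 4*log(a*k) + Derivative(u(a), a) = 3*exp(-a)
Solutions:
 u(a) = C1 - 4*a*log(a*k) + 4*a - 3*exp(-a)


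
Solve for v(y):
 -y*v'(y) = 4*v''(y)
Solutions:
 v(y) = C1 + C2*erf(sqrt(2)*y/4)


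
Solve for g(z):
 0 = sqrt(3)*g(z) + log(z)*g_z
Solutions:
 g(z) = C1*exp(-sqrt(3)*li(z))


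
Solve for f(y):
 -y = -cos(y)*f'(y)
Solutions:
 f(y) = C1 + Integral(y/cos(y), y)


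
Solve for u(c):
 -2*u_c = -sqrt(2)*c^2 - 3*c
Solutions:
 u(c) = C1 + sqrt(2)*c^3/6 + 3*c^2/4


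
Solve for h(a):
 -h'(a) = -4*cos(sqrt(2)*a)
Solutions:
 h(a) = C1 + 2*sqrt(2)*sin(sqrt(2)*a)


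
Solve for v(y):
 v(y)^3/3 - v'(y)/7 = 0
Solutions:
 v(y) = -sqrt(6)*sqrt(-1/(C1 + 7*y))/2
 v(y) = sqrt(6)*sqrt(-1/(C1 + 7*y))/2


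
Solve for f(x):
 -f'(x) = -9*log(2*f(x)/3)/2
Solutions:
 -2*Integral(1/(log(_y) - log(3) + log(2)), (_y, f(x)))/9 = C1 - x


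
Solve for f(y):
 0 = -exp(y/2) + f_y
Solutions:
 f(y) = C1 + 2*exp(y/2)


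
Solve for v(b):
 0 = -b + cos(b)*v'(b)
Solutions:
 v(b) = C1 + Integral(b/cos(b), b)


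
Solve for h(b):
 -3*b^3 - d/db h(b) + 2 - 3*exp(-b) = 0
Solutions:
 h(b) = C1 - 3*b^4/4 + 2*b + 3*exp(-b)


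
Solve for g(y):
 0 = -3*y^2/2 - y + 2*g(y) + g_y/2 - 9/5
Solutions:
 g(y) = C1*exp(-4*y) + 3*y^2/4 + y/8 + 139/160


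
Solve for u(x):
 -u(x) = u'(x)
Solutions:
 u(x) = C1*exp(-x)


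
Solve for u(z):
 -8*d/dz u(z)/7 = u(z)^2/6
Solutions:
 u(z) = 48/(C1 + 7*z)


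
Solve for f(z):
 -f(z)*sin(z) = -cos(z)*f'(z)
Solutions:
 f(z) = C1/cos(z)


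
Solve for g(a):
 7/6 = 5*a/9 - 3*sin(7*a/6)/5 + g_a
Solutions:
 g(a) = C1 - 5*a^2/18 + 7*a/6 - 18*cos(7*a/6)/35


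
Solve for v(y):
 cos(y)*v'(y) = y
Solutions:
 v(y) = C1 + Integral(y/cos(y), y)


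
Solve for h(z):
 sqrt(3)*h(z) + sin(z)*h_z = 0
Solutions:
 h(z) = C1*(cos(z) + 1)^(sqrt(3)/2)/(cos(z) - 1)^(sqrt(3)/2)


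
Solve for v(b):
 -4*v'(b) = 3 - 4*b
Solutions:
 v(b) = C1 + b^2/2 - 3*b/4


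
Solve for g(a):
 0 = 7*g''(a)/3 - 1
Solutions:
 g(a) = C1 + C2*a + 3*a^2/14


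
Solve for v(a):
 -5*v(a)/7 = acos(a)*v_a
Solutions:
 v(a) = C1*exp(-5*Integral(1/acos(a), a)/7)


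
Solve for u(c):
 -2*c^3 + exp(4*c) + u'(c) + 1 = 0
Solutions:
 u(c) = C1 + c^4/2 - c - exp(4*c)/4


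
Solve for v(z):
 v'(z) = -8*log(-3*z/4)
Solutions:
 v(z) = C1 - 8*z*log(-z) + 8*z*(-log(3) + 1 + 2*log(2))


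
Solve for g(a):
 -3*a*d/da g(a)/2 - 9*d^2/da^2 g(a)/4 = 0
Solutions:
 g(a) = C1 + C2*erf(sqrt(3)*a/3)


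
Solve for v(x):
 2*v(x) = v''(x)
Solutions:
 v(x) = C1*exp(-sqrt(2)*x) + C2*exp(sqrt(2)*x)


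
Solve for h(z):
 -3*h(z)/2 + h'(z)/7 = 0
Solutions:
 h(z) = C1*exp(21*z/2)


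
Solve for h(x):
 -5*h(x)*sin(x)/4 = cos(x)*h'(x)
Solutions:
 h(x) = C1*cos(x)^(5/4)


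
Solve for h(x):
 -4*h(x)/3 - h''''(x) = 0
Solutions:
 h(x) = (C1*sin(3^(3/4)*x/3) + C2*cos(3^(3/4)*x/3))*exp(-3^(3/4)*x/3) + (C3*sin(3^(3/4)*x/3) + C4*cos(3^(3/4)*x/3))*exp(3^(3/4)*x/3)


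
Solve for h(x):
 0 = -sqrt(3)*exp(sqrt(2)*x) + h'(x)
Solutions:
 h(x) = C1 + sqrt(6)*exp(sqrt(2)*x)/2


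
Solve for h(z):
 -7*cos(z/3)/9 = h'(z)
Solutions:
 h(z) = C1 - 7*sin(z/3)/3


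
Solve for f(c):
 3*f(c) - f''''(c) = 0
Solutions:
 f(c) = C1*exp(-3^(1/4)*c) + C2*exp(3^(1/4)*c) + C3*sin(3^(1/4)*c) + C4*cos(3^(1/4)*c)


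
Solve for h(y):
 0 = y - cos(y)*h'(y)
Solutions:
 h(y) = C1 + Integral(y/cos(y), y)


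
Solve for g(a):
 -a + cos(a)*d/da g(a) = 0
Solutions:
 g(a) = C1 + Integral(a/cos(a), a)


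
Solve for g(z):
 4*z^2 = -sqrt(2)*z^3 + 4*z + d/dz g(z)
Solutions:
 g(z) = C1 + sqrt(2)*z^4/4 + 4*z^3/3 - 2*z^2


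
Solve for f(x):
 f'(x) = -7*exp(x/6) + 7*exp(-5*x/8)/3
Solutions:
 f(x) = C1 - 42*exp(x/6) - 56*exp(-5*x/8)/15


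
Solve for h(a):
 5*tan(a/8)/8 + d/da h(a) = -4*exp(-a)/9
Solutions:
 h(a) = C1 - 5*log(tan(a/8)^2 + 1)/2 + 4*exp(-a)/9


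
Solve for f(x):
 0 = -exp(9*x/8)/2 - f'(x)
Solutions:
 f(x) = C1 - 4*exp(9*x/8)/9


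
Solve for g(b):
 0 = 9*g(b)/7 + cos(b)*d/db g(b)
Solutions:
 g(b) = C1*(sin(b) - 1)^(9/14)/(sin(b) + 1)^(9/14)


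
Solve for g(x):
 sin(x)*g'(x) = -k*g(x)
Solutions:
 g(x) = C1*exp(k*(-log(cos(x) - 1) + log(cos(x) + 1))/2)


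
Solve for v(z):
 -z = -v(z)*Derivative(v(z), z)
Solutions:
 v(z) = -sqrt(C1 + z^2)
 v(z) = sqrt(C1 + z^2)


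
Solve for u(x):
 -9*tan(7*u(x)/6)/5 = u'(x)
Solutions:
 u(x) = -6*asin(C1*exp(-21*x/10))/7 + 6*pi/7
 u(x) = 6*asin(C1*exp(-21*x/10))/7


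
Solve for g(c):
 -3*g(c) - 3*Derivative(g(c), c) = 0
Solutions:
 g(c) = C1*exp(-c)


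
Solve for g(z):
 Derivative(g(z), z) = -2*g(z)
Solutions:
 g(z) = C1*exp(-2*z)


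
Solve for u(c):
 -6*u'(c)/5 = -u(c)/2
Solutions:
 u(c) = C1*exp(5*c/12)


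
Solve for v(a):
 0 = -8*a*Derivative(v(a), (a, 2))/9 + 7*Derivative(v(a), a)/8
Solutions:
 v(a) = C1 + C2*a^(127/64)


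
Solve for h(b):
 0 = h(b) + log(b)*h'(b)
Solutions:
 h(b) = C1*exp(-li(b))


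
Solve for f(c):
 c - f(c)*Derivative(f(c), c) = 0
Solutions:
 f(c) = -sqrt(C1 + c^2)
 f(c) = sqrt(C1 + c^2)


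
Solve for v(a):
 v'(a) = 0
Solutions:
 v(a) = C1


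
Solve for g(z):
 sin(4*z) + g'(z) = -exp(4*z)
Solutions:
 g(z) = C1 - exp(4*z)/4 + cos(4*z)/4


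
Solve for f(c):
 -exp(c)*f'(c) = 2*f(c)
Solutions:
 f(c) = C1*exp(2*exp(-c))


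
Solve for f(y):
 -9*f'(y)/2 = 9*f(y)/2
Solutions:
 f(y) = C1*exp(-y)


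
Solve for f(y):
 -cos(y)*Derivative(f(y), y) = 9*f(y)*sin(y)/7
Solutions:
 f(y) = C1*cos(y)^(9/7)


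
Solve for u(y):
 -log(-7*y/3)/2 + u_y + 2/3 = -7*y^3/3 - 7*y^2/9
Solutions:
 u(y) = C1 - 7*y^4/12 - 7*y^3/27 + y*log(-y)/2 + y*(-7 - 3*log(3) + 3*log(7))/6


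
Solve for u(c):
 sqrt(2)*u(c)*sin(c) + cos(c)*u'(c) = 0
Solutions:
 u(c) = C1*cos(c)^(sqrt(2))


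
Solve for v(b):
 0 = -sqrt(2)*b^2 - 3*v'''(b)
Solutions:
 v(b) = C1 + C2*b + C3*b^2 - sqrt(2)*b^5/180


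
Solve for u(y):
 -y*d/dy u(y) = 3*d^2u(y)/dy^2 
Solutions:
 u(y) = C1 + C2*erf(sqrt(6)*y/6)


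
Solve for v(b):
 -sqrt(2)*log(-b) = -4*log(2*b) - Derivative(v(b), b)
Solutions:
 v(b) = C1 - b*(4 - sqrt(2))*log(b) + b*(-4*log(2) - sqrt(2) + 4 + sqrt(2)*I*pi)


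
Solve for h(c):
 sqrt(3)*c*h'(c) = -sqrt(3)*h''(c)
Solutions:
 h(c) = C1 + C2*erf(sqrt(2)*c/2)


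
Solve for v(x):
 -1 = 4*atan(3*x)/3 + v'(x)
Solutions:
 v(x) = C1 - 4*x*atan(3*x)/3 - x + 2*log(9*x^2 + 1)/9


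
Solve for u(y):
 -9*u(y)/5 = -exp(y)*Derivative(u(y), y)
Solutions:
 u(y) = C1*exp(-9*exp(-y)/5)


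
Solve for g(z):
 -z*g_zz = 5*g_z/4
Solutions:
 g(z) = C1 + C2/z^(1/4)


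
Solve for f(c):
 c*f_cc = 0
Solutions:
 f(c) = C1 + C2*c


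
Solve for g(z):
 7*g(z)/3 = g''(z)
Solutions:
 g(z) = C1*exp(-sqrt(21)*z/3) + C2*exp(sqrt(21)*z/3)


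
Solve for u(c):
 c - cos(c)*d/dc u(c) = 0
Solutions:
 u(c) = C1 + Integral(c/cos(c), c)


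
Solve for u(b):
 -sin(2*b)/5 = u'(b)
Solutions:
 u(b) = C1 + cos(2*b)/10


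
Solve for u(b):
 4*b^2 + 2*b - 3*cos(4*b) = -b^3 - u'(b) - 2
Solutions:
 u(b) = C1 - b^4/4 - 4*b^3/3 - b^2 - 2*b + 3*sin(4*b)/4


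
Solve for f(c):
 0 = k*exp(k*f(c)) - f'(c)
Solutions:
 f(c) = Piecewise((log(-1/(C1*k + c*k^2))/k, Ne(k, 0)), (nan, True))
 f(c) = Piecewise((C1 + c*k, Eq(k, 0)), (nan, True))


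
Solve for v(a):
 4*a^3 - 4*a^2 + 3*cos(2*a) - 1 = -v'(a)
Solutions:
 v(a) = C1 - a^4 + 4*a^3/3 + a - 3*sin(2*a)/2


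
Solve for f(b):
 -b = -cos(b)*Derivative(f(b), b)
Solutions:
 f(b) = C1 + Integral(b/cos(b), b)


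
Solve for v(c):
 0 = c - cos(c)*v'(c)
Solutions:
 v(c) = C1 + Integral(c/cos(c), c)


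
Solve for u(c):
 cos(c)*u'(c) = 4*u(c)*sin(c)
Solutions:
 u(c) = C1/cos(c)^4


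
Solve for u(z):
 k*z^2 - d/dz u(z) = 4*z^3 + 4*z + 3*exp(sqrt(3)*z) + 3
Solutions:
 u(z) = C1 + k*z^3/3 - z^4 - 2*z^2 - 3*z - sqrt(3)*exp(sqrt(3)*z)


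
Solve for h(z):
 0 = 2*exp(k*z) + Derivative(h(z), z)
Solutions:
 h(z) = C1 - 2*exp(k*z)/k


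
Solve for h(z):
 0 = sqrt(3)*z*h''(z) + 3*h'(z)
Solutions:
 h(z) = C1 + C2*z^(1 - sqrt(3))


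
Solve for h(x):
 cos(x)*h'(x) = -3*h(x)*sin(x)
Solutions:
 h(x) = C1*cos(x)^3


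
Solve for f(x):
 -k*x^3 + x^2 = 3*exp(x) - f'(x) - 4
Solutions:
 f(x) = C1 + k*x^4/4 - x^3/3 - 4*x + 3*exp(x)


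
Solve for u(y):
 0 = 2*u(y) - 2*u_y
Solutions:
 u(y) = C1*exp(y)


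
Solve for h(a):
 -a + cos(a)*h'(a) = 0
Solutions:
 h(a) = C1 + Integral(a/cos(a), a)


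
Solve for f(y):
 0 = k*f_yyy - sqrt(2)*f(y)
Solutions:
 f(y) = C1*exp(2^(1/6)*y*(1/k)^(1/3)) + C2*exp(2^(1/6)*y*(-1 + sqrt(3)*I)*(1/k)^(1/3)/2) + C3*exp(-2^(1/6)*y*(1 + sqrt(3)*I)*(1/k)^(1/3)/2)


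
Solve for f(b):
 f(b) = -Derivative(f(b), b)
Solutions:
 f(b) = C1*exp(-b)


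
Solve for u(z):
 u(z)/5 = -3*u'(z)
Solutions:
 u(z) = C1*exp(-z/15)


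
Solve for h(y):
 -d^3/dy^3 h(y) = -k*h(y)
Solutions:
 h(y) = C1*exp(k^(1/3)*y) + C2*exp(k^(1/3)*y*(-1 + sqrt(3)*I)/2) + C3*exp(-k^(1/3)*y*(1 + sqrt(3)*I)/2)


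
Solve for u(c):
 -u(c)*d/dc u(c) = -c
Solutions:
 u(c) = -sqrt(C1 + c^2)
 u(c) = sqrt(C1 + c^2)


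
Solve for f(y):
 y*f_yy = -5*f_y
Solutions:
 f(y) = C1 + C2/y^4


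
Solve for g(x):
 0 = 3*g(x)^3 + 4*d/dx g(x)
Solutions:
 g(x) = -sqrt(2)*sqrt(-1/(C1 - 3*x))
 g(x) = sqrt(2)*sqrt(-1/(C1 - 3*x))


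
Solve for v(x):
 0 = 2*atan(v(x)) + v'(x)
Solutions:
 Integral(1/atan(_y), (_y, v(x))) = C1 - 2*x


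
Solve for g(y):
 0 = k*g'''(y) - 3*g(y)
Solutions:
 g(y) = C1*exp(3^(1/3)*y*(1/k)^(1/3)) + C2*exp(y*(-3^(1/3) + 3^(5/6)*I)*(1/k)^(1/3)/2) + C3*exp(-y*(3^(1/3) + 3^(5/6)*I)*(1/k)^(1/3)/2)


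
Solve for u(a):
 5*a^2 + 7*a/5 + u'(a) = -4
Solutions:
 u(a) = C1 - 5*a^3/3 - 7*a^2/10 - 4*a


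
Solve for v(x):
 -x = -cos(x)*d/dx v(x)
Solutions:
 v(x) = C1 + Integral(x/cos(x), x)


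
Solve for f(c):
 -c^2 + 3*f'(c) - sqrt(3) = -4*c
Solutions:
 f(c) = C1 + c^3/9 - 2*c^2/3 + sqrt(3)*c/3


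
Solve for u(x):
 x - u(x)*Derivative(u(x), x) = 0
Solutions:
 u(x) = -sqrt(C1 + x^2)
 u(x) = sqrt(C1 + x^2)


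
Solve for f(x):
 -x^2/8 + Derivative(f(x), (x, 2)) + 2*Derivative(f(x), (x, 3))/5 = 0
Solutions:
 f(x) = C1 + C2*x + C3*exp(-5*x/2) + x^4/96 - x^3/60 + x^2/50


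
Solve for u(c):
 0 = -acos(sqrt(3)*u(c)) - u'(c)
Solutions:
 Integral(1/acos(sqrt(3)*_y), (_y, u(c))) = C1 - c


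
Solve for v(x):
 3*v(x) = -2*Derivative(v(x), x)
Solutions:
 v(x) = C1*exp(-3*x/2)


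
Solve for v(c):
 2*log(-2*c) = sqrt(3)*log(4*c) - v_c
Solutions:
 v(c) = C1 + c*(-2 + sqrt(3))*log(c) + c*(-sqrt(3) - 2*log(2) + 2 + 2*sqrt(3)*log(2) - 2*I*pi)


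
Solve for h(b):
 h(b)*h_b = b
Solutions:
 h(b) = -sqrt(C1 + b^2)
 h(b) = sqrt(C1 + b^2)


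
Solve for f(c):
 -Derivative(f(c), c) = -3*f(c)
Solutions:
 f(c) = C1*exp(3*c)


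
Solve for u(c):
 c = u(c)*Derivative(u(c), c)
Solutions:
 u(c) = -sqrt(C1 + c^2)
 u(c) = sqrt(C1 + c^2)


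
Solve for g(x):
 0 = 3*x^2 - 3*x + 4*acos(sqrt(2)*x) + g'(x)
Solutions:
 g(x) = C1 - x^3 + 3*x^2/2 - 4*x*acos(sqrt(2)*x) + 2*sqrt(2)*sqrt(1 - 2*x^2)


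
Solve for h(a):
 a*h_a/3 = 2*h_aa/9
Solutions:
 h(a) = C1 + C2*erfi(sqrt(3)*a/2)


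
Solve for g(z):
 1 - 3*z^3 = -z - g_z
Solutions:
 g(z) = C1 + 3*z^4/4 - z^2/2 - z


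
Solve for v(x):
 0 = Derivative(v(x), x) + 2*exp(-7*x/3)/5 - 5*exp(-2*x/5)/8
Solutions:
 v(x) = C1 + 6*exp(-7*x/3)/35 - 25*exp(-2*x/5)/16


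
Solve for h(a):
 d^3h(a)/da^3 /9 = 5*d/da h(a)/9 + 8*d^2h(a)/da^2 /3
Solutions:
 h(a) = C1 + C2*exp(a*(12 - sqrt(149))) + C3*exp(a*(12 + sqrt(149)))


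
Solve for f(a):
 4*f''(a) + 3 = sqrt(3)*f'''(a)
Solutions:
 f(a) = C1 + C2*a + C3*exp(4*sqrt(3)*a/3) - 3*a^2/8


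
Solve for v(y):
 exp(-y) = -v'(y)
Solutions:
 v(y) = C1 + exp(-y)


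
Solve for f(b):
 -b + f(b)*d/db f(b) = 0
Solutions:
 f(b) = -sqrt(C1 + b^2)
 f(b) = sqrt(C1 + b^2)


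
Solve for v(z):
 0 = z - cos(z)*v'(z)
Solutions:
 v(z) = C1 + Integral(z/cos(z), z)


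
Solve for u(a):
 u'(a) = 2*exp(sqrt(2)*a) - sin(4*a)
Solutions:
 u(a) = C1 + sqrt(2)*exp(sqrt(2)*a) + cos(4*a)/4


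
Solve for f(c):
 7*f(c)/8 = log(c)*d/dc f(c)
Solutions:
 f(c) = C1*exp(7*li(c)/8)


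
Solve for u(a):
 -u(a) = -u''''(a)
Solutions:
 u(a) = C1*exp(-a) + C2*exp(a) + C3*sin(a) + C4*cos(a)


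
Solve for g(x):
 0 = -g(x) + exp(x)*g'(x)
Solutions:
 g(x) = C1*exp(-exp(-x))


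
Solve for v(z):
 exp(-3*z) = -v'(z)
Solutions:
 v(z) = C1 + exp(-3*z)/3


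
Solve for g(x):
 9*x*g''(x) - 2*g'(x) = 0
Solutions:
 g(x) = C1 + C2*x^(11/9)


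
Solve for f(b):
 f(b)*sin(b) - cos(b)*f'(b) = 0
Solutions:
 f(b) = C1/cos(b)


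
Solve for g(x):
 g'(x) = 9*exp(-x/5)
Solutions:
 g(x) = C1 - 45*exp(-x/5)


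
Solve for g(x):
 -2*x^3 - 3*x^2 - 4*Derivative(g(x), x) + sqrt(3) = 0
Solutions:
 g(x) = C1 - x^4/8 - x^3/4 + sqrt(3)*x/4


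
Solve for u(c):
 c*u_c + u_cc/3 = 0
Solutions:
 u(c) = C1 + C2*erf(sqrt(6)*c/2)


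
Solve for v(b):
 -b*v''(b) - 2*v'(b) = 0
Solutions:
 v(b) = C1 + C2/b


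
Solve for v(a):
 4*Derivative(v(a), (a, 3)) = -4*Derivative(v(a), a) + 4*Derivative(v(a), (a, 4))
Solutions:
 v(a) = C1 + C2*exp(a*(-2^(2/3)*(3*sqrt(93) + 29)^(1/3) - 2*2^(1/3)/(3*sqrt(93) + 29)^(1/3) + 4)/12)*sin(2^(1/3)*sqrt(3)*a*(-2^(1/3)*(3*sqrt(93) + 29)^(1/3) + 2/(3*sqrt(93) + 29)^(1/3))/12) + C3*exp(a*(-2^(2/3)*(3*sqrt(93) + 29)^(1/3) - 2*2^(1/3)/(3*sqrt(93) + 29)^(1/3) + 4)/12)*cos(2^(1/3)*sqrt(3)*a*(-2^(1/3)*(3*sqrt(93) + 29)^(1/3) + 2/(3*sqrt(93) + 29)^(1/3))/12) + C4*exp(a*(2*2^(1/3)/(3*sqrt(93) + 29)^(1/3) + 2 + 2^(2/3)*(3*sqrt(93) + 29)^(1/3))/6)


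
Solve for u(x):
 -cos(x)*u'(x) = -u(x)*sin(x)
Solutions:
 u(x) = C1/cos(x)


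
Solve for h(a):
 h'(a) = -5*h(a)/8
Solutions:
 h(a) = C1*exp(-5*a/8)


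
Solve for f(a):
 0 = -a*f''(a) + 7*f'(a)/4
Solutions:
 f(a) = C1 + C2*a^(11/4)


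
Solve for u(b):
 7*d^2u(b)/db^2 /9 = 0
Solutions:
 u(b) = C1 + C2*b


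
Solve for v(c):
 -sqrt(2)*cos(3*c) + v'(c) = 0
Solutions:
 v(c) = C1 + sqrt(2)*sin(3*c)/3


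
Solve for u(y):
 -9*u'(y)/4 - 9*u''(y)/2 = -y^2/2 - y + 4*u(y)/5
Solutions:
 u(y) = 5*y^2/8 - 145*y/64 + (C1*sin(sqrt(415)*y/60) + C2*cos(sqrt(415)*y/60))*exp(-y/4) - 675/1024


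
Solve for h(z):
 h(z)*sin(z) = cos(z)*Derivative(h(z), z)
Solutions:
 h(z) = C1/cos(z)


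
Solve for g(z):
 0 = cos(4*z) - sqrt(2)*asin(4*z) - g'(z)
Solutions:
 g(z) = C1 - sqrt(2)*(z*asin(4*z) + sqrt(1 - 16*z^2)/4) + sin(4*z)/4


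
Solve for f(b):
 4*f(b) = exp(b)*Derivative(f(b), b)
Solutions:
 f(b) = C1*exp(-4*exp(-b))


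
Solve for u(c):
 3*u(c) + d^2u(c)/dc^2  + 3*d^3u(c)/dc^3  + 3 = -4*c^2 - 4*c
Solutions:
 u(c) = C1*exp(c*(-4 + 2*2^(1/3)/(27*sqrt(733) + 731)^(1/3) + 2^(2/3)*(27*sqrt(733) + 731)^(1/3))/36)*sin(2^(1/3)*sqrt(3)*c*(-2^(1/3)*(27*sqrt(733) + 731)^(1/3) + 2/(27*sqrt(733) + 731)^(1/3))/36) + C2*exp(c*(-4 + 2*2^(1/3)/(27*sqrt(733) + 731)^(1/3) + 2^(2/3)*(27*sqrt(733) + 731)^(1/3))/36)*cos(2^(1/3)*sqrt(3)*c*(-2^(1/3)*(27*sqrt(733) + 731)^(1/3) + 2/(27*sqrt(733) + 731)^(1/3))/36) + C3*exp(-c*(2*2^(1/3)/(27*sqrt(733) + 731)^(1/3) + 2 + 2^(2/3)*(27*sqrt(733) + 731)^(1/3))/18) - 4*c^2/3 - 4*c/3 - 1/9


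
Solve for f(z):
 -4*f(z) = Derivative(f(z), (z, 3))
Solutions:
 f(z) = C3*exp(-2^(2/3)*z) + (C1*sin(2^(2/3)*sqrt(3)*z/2) + C2*cos(2^(2/3)*sqrt(3)*z/2))*exp(2^(2/3)*z/2)


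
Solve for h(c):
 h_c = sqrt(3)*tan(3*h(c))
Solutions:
 h(c) = -asin(C1*exp(3*sqrt(3)*c))/3 + pi/3
 h(c) = asin(C1*exp(3*sqrt(3)*c))/3


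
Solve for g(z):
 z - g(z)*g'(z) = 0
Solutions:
 g(z) = -sqrt(C1 + z^2)
 g(z) = sqrt(C1 + z^2)


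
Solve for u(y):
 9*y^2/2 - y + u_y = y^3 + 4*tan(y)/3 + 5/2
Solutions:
 u(y) = C1 + y^4/4 - 3*y^3/2 + y^2/2 + 5*y/2 - 4*log(cos(y))/3


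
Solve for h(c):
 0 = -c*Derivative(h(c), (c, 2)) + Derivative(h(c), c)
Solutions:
 h(c) = C1 + C2*c^2


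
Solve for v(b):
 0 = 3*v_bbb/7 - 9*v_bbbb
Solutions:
 v(b) = C1 + C2*b + C3*b^2 + C4*exp(b/21)


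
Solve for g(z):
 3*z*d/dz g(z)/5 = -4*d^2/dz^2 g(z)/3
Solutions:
 g(z) = C1 + C2*erf(3*sqrt(10)*z/20)


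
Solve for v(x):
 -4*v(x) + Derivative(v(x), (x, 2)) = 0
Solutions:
 v(x) = C1*exp(-2*x) + C2*exp(2*x)


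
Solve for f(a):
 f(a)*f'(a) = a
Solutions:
 f(a) = -sqrt(C1 + a^2)
 f(a) = sqrt(C1 + a^2)


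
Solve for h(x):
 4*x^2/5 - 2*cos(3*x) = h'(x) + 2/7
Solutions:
 h(x) = C1 + 4*x^3/15 - 2*x/7 - 2*sin(3*x)/3


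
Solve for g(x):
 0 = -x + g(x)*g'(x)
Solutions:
 g(x) = -sqrt(C1 + x^2)
 g(x) = sqrt(C1 + x^2)


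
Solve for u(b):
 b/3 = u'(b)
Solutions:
 u(b) = C1 + b^2/6


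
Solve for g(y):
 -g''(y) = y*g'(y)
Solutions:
 g(y) = C1 + C2*erf(sqrt(2)*y/2)


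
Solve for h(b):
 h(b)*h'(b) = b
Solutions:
 h(b) = -sqrt(C1 + b^2)
 h(b) = sqrt(C1 + b^2)


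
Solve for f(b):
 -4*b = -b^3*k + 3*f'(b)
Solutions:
 f(b) = C1 + b^4*k/12 - 2*b^2/3


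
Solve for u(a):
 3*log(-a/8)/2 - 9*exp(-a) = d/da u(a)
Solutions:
 u(a) = C1 + 3*a*log(-a)/2 + 3*a*(-3*log(2) - 1)/2 + 9*exp(-a)


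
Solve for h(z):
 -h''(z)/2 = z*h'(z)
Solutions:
 h(z) = C1 + C2*erf(z)
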